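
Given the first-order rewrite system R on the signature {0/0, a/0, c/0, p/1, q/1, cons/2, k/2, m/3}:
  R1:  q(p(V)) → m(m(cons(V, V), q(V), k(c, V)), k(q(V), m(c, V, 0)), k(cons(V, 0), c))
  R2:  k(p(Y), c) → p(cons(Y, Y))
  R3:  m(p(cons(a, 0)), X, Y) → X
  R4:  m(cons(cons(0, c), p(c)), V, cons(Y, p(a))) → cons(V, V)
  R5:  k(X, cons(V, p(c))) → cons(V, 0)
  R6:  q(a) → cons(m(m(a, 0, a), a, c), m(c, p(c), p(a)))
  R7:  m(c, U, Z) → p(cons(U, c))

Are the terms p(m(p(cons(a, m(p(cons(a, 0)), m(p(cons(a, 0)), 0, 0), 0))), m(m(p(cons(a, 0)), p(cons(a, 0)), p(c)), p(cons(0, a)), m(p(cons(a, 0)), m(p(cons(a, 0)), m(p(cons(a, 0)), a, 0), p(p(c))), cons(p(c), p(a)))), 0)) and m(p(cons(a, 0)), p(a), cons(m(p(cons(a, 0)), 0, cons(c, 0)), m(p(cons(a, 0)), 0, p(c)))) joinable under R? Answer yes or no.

no — NF(t₁) = p(p(cons(0, a))), NF(t₂) = p(a)

Reduce t₁ = p(m(p(cons(a, m(p(cons(a, 0)), m(p(cons(a, 0)), 0, 0), 0))), m(m(p(cons(a, 0)), p(cons(a, 0)), p(c)), p(cons(0, a)), m(p(cons(a, 0)), m(p(cons(a, 0)), m(p(cons(a, 0)), a, 0), p(p(c))), cons(p(c), p(a)))), 0)):
1. p(m(p(cons(a, m(p(cons(a, 0)), m(p(cons(a, 0)), 0, 0), 0))), m(m(p(cons(a, 0)), p(cons(a, 0)), p(c)), p(cons(0, a)), m(p(cons(a, 0)), m(p(cons(a, 0)), m(p(cons(a, 0)), a, 0), p(p(c))), cons(p(c), p(a)))), 0))  →  p(m(p(cons(a, m(p(cons(a, 0)), 0, 0))), m(m(p(cons(a, 0)), p(cons(a, 0)), p(c)), p(cons(0, a)), m(p(cons(a, 0)), m(p(cons(a, 0)), m(p(cons(a, 0)), a, 0), p(p(c))), cons(p(c), p(a)))), 0))   [R3 at 1.1.1.2]
2. p(m(p(cons(a, m(p(cons(a, 0)), 0, 0))), m(m(p(cons(a, 0)), p(cons(a, 0)), p(c)), p(cons(0, a)), m(p(cons(a, 0)), m(p(cons(a, 0)), m(p(cons(a, 0)), a, 0), p(p(c))), cons(p(c), p(a)))), 0))  →  p(m(p(cons(a, 0)), m(m(p(cons(a, 0)), p(cons(a, 0)), p(c)), p(cons(0, a)), m(p(cons(a, 0)), m(p(cons(a, 0)), m(p(cons(a, 0)), a, 0), p(p(c))), cons(p(c), p(a)))), 0))   [R3 at 1.1.1.2]
3. p(m(p(cons(a, 0)), m(m(p(cons(a, 0)), p(cons(a, 0)), p(c)), p(cons(0, a)), m(p(cons(a, 0)), m(p(cons(a, 0)), m(p(cons(a, 0)), a, 0), p(p(c))), cons(p(c), p(a)))), 0))  →  p(m(m(p(cons(a, 0)), p(cons(a, 0)), p(c)), p(cons(0, a)), m(p(cons(a, 0)), m(p(cons(a, 0)), m(p(cons(a, 0)), a, 0), p(p(c))), cons(p(c), p(a)))))   [R3 at 1]
4. p(m(m(p(cons(a, 0)), p(cons(a, 0)), p(c)), p(cons(0, a)), m(p(cons(a, 0)), m(p(cons(a, 0)), m(p(cons(a, 0)), a, 0), p(p(c))), cons(p(c), p(a)))))  →  p(m(p(cons(a, 0)), p(cons(0, a)), m(p(cons(a, 0)), m(p(cons(a, 0)), m(p(cons(a, 0)), a, 0), p(p(c))), cons(p(c), p(a)))))   [R3 at 1.1]
5. p(m(p(cons(a, 0)), p(cons(0, a)), m(p(cons(a, 0)), m(p(cons(a, 0)), m(p(cons(a, 0)), a, 0), p(p(c))), cons(p(c), p(a)))))  →  p(p(cons(0, a)))   [R3 at 1]

Reduce t₂ = m(p(cons(a, 0)), p(a), cons(m(p(cons(a, 0)), 0, cons(c, 0)), m(p(cons(a, 0)), 0, p(c)))):
1. m(p(cons(a, 0)), p(a), cons(m(p(cons(a, 0)), 0, cons(c, 0)), m(p(cons(a, 0)), 0, p(c))))  →  p(a)   [R3 at ε]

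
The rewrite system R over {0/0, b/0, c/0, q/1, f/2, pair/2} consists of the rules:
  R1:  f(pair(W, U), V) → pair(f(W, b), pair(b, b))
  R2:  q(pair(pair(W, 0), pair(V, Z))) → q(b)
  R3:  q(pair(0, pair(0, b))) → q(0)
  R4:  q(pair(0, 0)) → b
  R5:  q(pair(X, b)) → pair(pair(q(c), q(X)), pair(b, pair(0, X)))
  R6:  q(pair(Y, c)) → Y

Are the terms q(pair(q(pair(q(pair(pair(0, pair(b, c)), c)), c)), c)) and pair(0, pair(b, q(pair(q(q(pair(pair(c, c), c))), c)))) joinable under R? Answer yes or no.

Reduce t₁ = q(pair(q(pair(q(pair(pair(0, pair(b, c)), c)), c)), c)):
1. q(pair(q(pair(q(pair(pair(0, pair(b, c)), c)), c)), c))  →  q(pair(q(pair(pair(0, pair(b, c)), c)), c))   [R6 at ε]
2. q(pair(q(pair(pair(0, pair(b, c)), c)), c))  →  q(pair(pair(0, pair(b, c)), c))   [R6 at ε]
3. q(pair(pair(0, pair(b, c)), c))  →  pair(0, pair(b, c))   [R6 at ε]

Reduce t₂ = pair(0, pair(b, q(pair(q(q(pair(pair(c, c), c))), c)))):
1. pair(0, pair(b, q(pair(q(q(pair(pair(c, c), c))), c))))  →  pair(0, pair(b, q(q(pair(pair(c, c), c)))))   [R6 at 2.2]
2. pair(0, pair(b, q(q(pair(pair(c, c), c)))))  →  pair(0, pair(b, q(pair(c, c))))   [R6 at 2.2.1]
3. pair(0, pair(b, q(pair(c, c))))  →  pair(0, pair(b, c))   [R6 at 2.2]

yes — NF(t₁) = pair(0, pair(b, c)), NF(t₂) = pair(0, pair(b, c))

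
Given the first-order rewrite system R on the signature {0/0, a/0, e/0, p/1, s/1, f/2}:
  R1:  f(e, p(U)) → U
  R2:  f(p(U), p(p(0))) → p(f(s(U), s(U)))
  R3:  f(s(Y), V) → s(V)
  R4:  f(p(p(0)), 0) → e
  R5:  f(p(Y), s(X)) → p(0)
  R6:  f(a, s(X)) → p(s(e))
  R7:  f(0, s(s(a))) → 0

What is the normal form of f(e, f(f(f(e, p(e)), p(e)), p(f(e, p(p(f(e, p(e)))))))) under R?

1. f(e, f(f(f(e, p(e)), p(e)), p(f(e, p(p(f(e, p(e))))))))  →  f(e, f(f(e, p(e)), p(f(e, p(p(f(e, p(e))))))))   [R1 at 2.1.1]
2. f(e, f(f(e, p(e)), p(f(e, p(p(f(e, p(e))))))))  →  f(e, f(e, p(f(e, p(p(f(e, p(e))))))))   [R1 at 2.1]
3. f(e, f(e, p(f(e, p(p(f(e, p(e))))))))  →  f(e, f(e, p(p(f(e, p(e))))))   [R1 at 2]
4. f(e, f(e, p(p(f(e, p(e))))))  →  f(e, p(f(e, p(e))))   [R1 at 2]
5. f(e, p(f(e, p(e))))  →  f(e, p(e))   [R1 at ε]
6. f(e, p(e))  →  e   [R1 at ε]

e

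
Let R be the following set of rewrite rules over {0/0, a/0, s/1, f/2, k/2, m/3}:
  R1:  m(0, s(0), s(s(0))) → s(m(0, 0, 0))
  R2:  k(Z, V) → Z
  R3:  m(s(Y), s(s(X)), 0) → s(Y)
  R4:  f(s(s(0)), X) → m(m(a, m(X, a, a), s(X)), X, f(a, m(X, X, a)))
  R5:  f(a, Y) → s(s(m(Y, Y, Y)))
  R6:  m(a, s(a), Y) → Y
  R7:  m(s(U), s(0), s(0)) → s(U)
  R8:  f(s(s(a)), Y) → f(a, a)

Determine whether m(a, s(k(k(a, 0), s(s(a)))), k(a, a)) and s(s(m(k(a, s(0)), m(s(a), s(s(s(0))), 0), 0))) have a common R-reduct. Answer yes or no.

Reduce t₁ = m(a, s(k(k(a, 0), s(s(a)))), k(a, a)):
1. m(a, s(k(k(a, 0), s(s(a)))), k(a, a))  →  m(a, s(k(a, 0)), k(a, a))   [R2 at 2.1]
2. m(a, s(k(a, 0)), k(a, a))  →  m(a, s(a), k(a, a))   [R2 at 2.1]
3. m(a, s(a), k(a, a))  →  k(a, a)   [R6 at ε]
4. k(a, a)  →  a   [R2 at ε]

Reduce t₂ = s(s(m(k(a, s(0)), m(s(a), s(s(s(0))), 0), 0))):
1. s(s(m(k(a, s(0)), m(s(a), s(s(s(0))), 0), 0)))  →  s(s(m(a, m(s(a), s(s(s(0))), 0), 0)))   [R2 at 1.1.1]
2. s(s(m(a, m(s(a), s(s(s(0))), 0), 0)))  →  s(s(m(a, s(a), 0)))   [R3 at 1.1.2]
3. s(s(m(a, s(a), 0)))  →  s(s(0))   [R6 at 1.1]

no — NF(t₁) = a, NF(t₂) = s(s(0))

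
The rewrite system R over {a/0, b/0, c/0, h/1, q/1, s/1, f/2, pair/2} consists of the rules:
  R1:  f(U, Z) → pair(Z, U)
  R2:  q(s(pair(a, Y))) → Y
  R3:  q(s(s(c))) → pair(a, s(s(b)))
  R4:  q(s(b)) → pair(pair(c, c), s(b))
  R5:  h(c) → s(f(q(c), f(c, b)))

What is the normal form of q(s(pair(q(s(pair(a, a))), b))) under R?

1. q(s(pair(q(s(pair(a, a))), b)))  →  q(s(pair(a, b)))   [R2 at 1.1.1]
2. q(s(pair(a, b)))  →  b   [R2 at ε]

b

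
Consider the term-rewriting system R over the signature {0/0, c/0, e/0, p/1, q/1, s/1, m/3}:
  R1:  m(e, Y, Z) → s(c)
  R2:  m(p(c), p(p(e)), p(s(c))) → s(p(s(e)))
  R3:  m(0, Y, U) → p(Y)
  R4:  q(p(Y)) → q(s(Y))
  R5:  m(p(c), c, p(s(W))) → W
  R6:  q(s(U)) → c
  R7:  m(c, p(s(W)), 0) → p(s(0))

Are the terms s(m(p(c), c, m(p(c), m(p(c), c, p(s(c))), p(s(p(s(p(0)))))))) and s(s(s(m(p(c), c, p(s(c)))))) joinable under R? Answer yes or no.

Reduce t₁ = s(m(p(c), c, m(p(c), m(p(c), c, p(s(c))), p(s(p(s(p(0)))))))):
1. s(m(p(c), c, m(p(c), m(p(c), c, p(s(c))), p(s(p(s(p(0))))))))  →  s(m(p(c), c, m(p(c), c, p(s(p(s(p(0))))))))   [R5 at 1.3.2]
2. s(m(p(c), c, m(p(c), c, p(s(p(s(p(0))))))))  →  s(m(p(c), c, p(s(p(0)))))   [R5 at 1.3]
3. s(m(p(c), c, p(s(p(0)))))  →  s(p(0))   [R5 at 1]

Reduce t₂ = s(s(s(m(p(c), c, p(s(c)))))):
1. s(s(s(m(p(c), c, p(s(c))))))  →  s(s(s(c)))   [R5 at 1.1.1]

no — NF(t₁) = s(p(0)), NF(t₂) = s(s(s(c)))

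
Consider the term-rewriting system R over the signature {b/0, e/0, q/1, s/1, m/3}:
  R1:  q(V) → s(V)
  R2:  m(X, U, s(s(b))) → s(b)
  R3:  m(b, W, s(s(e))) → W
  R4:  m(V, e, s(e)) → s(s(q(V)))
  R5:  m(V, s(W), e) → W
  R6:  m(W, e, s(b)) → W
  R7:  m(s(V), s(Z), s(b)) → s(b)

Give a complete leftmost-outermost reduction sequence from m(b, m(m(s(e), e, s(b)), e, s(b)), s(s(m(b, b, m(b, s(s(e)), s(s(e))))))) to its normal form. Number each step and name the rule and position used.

1. m(b, m(m(s(e), e, s(b)), e, s(b)), s(s(m(b, b, m(b, s(s(e)), s(s(e)))))))  →  m(b, m(s(e), e, s(b)), s(s(m(b, b, m(b, s(s(e)), s(s(e)))))))   [R6 at 2]
2. m(b, m(s(e), e, s(b)), s(s(m(b, b, m(b, s(s(e)), s(s(e)))))))  →  m(b, s(e), s(s(m(b, b, m(b, s(s(e)), s(s(e)))))))   [R6 at 2]
3. m(b, s(e), s(s(m(b, b, m(b, s(s(e)), s(s(e)))))))  →  m(b, s(e), s(s(m(b, b, s(s(e))))))   [R3 at 3.1.1.3]
4. m(b, s(e), s(s(m(b, b, s(s(e))))))  →  m(b, s(e), s(s(b)))   [R3 at 3.1.1]
5. m(b, s(e), s(s(b)))  →  s(b)   [R2 at ε]

s(b)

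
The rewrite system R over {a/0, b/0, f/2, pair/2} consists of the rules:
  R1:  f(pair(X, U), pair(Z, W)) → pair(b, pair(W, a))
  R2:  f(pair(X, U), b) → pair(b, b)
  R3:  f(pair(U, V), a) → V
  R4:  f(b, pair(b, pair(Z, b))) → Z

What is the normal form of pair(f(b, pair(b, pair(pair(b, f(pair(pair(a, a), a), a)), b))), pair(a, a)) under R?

pair(pair(b, a), pair(a, a))

1. pair(f(b, pair(b, pair(pair(b, f(pair(pair(a, a), a), a)), b))), pair(a, a))  →  pair(pair(b, f(pair(pair(a, a), a), a)), pair(a, a))   [R4 at 1]
2. pair(pair(b, f(pair(pair(a, a), a), a)), pair(a, a))  →  pair(pair(b, a), pair(a, a))   [R3 at 1.2]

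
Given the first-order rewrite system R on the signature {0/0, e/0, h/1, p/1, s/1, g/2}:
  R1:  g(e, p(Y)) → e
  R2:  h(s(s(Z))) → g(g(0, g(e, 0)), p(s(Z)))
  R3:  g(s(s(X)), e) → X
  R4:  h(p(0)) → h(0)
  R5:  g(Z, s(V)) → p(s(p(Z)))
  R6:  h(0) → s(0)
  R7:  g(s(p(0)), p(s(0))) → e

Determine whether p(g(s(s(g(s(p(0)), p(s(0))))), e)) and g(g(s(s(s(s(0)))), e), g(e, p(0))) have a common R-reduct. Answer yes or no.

no — NF(t₁) = p(e), NF(t₂) = 0

Reduce t₁ = p(g(s(s(g(s(p(0)), p(s(0))))), e)):
1. p(g(s(s(g(s(p(0)), p(s(0))))), e))  →  p(g(s(p(0)), p(s(0))))   [R3 at 1]
2. p(g(s(p(0)), p(s(0))))  →  p(e)   [R7 at 1]

Reduce t₂ = g(g(s(s(s(s(0)))), e), g(e, p(0))):
1. g(g(s(s(s(s(0)))), e), g(e, p(0)))  →  g(s(s(0)), g(e, p(0)))   [R3 at 1]
2. g(s(s(0)), g(e, p(0)))  →  g(s(s(0)), e)   [R1 at 2]
3. g(s(s(0)), e)  →  0   [R3 at ε]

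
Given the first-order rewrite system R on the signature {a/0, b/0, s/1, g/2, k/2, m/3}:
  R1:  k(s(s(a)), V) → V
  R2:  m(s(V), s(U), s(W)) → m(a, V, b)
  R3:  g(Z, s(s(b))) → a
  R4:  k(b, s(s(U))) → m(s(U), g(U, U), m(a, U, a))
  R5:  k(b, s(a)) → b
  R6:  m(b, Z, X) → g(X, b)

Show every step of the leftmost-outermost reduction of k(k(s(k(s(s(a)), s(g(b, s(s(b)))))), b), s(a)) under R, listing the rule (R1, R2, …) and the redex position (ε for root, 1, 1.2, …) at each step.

1. k(k(s(k(s(s(a)), s(g(b, s(s(b)))))), b), s(a))  →  k(k(s(s(g(b, s(s(b))))), b), s(a))   [R1 at 1.1.1]
2. k(k(s(s(g(b, s(s(b))))), b), s(a))  →  k(k(s(s(a)), b), s(a))   [R3 at 1.1.1.1]
3. k(k(s(s(a)), b), s(a))  →  k(b, s(a))   [R1 at 1]
4. k(b, s(a))  →  b   [R5 at ε]

b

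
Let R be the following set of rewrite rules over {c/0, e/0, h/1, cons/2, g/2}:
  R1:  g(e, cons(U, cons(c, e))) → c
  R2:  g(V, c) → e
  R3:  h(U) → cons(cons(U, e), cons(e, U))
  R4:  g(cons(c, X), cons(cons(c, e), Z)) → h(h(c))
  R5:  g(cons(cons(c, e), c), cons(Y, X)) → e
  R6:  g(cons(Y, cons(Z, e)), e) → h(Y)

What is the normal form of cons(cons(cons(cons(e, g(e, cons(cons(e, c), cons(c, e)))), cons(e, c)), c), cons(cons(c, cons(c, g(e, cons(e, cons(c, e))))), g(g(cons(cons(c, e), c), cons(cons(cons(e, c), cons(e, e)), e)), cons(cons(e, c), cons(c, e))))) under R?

cons(cons(cons(cons(e, c), cons(e, c)), c), cons(cons(c, cons(c, c)), c))

1. cons(cons(cons(cons(e, g(e, cons(cons(e, c), cons(c, e)))), cons(e, c)), c), cons(cons(c, cons(c, g(e, cons(e, cons(c, e))))), g(g(cons(cons(c, e), c), cons(cons(cons(e, c), cons(e, e)), e)), cons(cons(e, c), cons(c, e)))))  →  cons(cons(cons(cons(e, c), cons(e, c)), c), cons(cons(c, cons(c, g(e, cons(e, cons(c, e))))), g(g(cons(cons(c, e), c), cons(cons(cons(e, c), cons(e, e)), e)), cons(cons(e, c), cons(c, e)))))   [R1 at 1.1.1.2]
2. cons(cons(cons(cons(e, c), cons(e, c)), c), cons(cons(c, cons(c, g(e, cons(e, cons(c, e))))), g(g(cons(cons(c, e), c), cons(cons(cons(e, c), cons(e, e)), e)), cons(cons(e, c), cons(c, e)))))  →  cons(cons(cons(cons(e, c), cons(e, c)), c), cons(cons(c, cons(c, c)), g(g(cons(cons(c, e), c), cons(cons(cons(e, c), cons(e, e)), e)), cons(cons(e, c), cons(c, e)))))   [R1 at 2.1.2.2]
3. cons(cons(cons(cons(e, c), cons(e, c)), c), cons(cons(c, cons(c, c)), g(g(cons(cons(c, e), c), cons(cons(cons(e, c), cons(e, e)), e)), cons(cons(e, c), cons(c, e)))))  →  cons(cons(cons(cons(e, c), cons(e, c)), c), cons(cons(c, cons(c, c)), g(e, cons(cons(e, c), cons(c, e)))))   [R5 at 2.2.1]
4. cons(cons(cons(cons(e, c), cons(e, c)), c), cons(cons(c, cons(c, c)), g(e, cons(cons(e, c), cons(c, e)))))  →  cons(cons(cons(cons(e, c), cons(e, c)), c), cons(cons(c, cons(c, c)), c))   [R1 at 2.2]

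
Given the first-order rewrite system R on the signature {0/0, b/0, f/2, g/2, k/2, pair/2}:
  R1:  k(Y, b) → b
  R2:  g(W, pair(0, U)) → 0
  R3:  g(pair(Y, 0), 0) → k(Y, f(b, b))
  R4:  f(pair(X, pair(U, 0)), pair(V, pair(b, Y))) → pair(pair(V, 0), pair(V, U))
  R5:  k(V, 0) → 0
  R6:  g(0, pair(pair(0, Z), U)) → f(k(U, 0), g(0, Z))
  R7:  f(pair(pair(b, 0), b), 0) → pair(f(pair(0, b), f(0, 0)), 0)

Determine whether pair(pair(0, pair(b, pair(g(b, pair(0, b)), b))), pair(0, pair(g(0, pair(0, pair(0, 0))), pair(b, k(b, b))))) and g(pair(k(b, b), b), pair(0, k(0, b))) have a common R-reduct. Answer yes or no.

no — NF(t₁) = pair(pair(0, pair(b, pair(0, b))), pair(0, pair(0, pair(b, b)))), NF(t₂) = 0

Reduce t₁ = pair(pair(0, pair(b, pair(g(b, pair(0, b)), b))), pair(0, pair(g(0, pair(0, pair(0, 0))), pair(b, k(b, b))))):
1. pair(pair(0, pair(b, pair(g(b, pair(0, b)), b))), pair(0, pair(g(0, pair(0, pair(0, 0))), pair(b, k(b, b)))))  →  pair(pair(0, pair(b, pair(0, b))), pair(0, pair(g(0, pair(0, pair(0, 0))), pair(b, k(b, b)))))   [R2 at 1.2.2.1]
2. pair(pair(0, pair(b, pair(0, b))), pair(0, pair(g(0, pair(0, pair(0, 0))), pair(b, k(b, b)))))  →  pair(pair(0, pair(b, pair(0, b))), pair(0, pair(0, pair(b, k(b, b)))))   [R2 at 2.2.1]
3. pair(pair(0, pair(b, pair(0, b))), pair(0, pair(0, pair(b, k(b, b)))))  →  pair(pair(0, pair(b, pair(0, b))), pair(0, pair(0, pair(b, b))))   [R1 at 2.2.2.2]

Reduce t₂ = g(pair(k(b, b), b), pair(0, k(0, b))):
1. g(pair(k(b, b), b), pair(0, k(0, b)))  →  0   [R2 at ε]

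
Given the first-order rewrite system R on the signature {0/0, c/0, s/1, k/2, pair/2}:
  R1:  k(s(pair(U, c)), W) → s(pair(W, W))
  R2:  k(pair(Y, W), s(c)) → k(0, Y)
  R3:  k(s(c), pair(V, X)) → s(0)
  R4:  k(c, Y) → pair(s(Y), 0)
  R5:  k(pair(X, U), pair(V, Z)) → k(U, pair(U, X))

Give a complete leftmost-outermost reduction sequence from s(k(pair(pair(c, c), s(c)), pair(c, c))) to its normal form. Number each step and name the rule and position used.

s(s(0))

1. s(k(pair(pair(c, c), s(c)), pair(c, c)))  →  s(k(s(c), pair(s(c), pair(c, c))))   [R5 at 1]
2. s(k(s(c), pair(s(c), pair(c, c))))  →  s(s(0))   [R3 at 1]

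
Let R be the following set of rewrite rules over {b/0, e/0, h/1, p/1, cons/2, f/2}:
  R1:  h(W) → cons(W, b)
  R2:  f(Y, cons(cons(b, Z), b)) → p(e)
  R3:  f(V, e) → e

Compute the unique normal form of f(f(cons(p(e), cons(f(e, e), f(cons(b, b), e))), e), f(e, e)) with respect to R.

e

1. f(f(cons(p(e), cons(f(e, e), f(cons(b, b), e))), e), f(e, e))  →  f(e, f(e, e))   [R3 at 1]
2. f(e, f(e, e))  →  f(e, e)   [R3 at 2]
3. f(e, e)  →  e   [R3 at ε]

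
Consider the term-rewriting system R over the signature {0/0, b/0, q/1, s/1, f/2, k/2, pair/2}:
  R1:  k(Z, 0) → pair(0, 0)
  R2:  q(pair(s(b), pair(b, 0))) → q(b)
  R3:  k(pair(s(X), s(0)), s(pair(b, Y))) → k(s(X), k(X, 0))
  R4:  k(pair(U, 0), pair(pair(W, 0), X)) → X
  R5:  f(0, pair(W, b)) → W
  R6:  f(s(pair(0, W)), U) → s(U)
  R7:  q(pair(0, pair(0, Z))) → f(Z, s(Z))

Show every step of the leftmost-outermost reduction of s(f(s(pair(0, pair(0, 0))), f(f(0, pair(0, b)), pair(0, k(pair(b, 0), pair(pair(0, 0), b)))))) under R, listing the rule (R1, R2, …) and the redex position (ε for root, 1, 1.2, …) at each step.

s(s(0))

1. s(f(s(pair(0, pair(0, 0))), f(f(0, pair(0, b)), pair(0, k(pair(b, 0), pair(pair(0, 0), b))))))  →  s(s(f(f(0, pair(0, b)), pair(0, k(pair(b, 0), pair(pair(0, 0), b))))))   [R6 at 1]
2. s(s(f(f(0, pair(0, b)), pair(0, k(pair(b, 0), pair(pair(0, 0), b))))))  →  s(s(f(0, pair(0, k(pair(b, 0), pair(pair(0, 0), b))))))   [R5 at 1.1.1]
3. s(s(f(0, pair(0, k(pair(b, 0), pair(pair(0, 0), b))))))  →  s(s(f(0, pair(0, b))))   [R4 at 1.1.2.2]
4. s(s(f(0, pair(0, b))))  →  s(s(0))   [R5 at 1.1]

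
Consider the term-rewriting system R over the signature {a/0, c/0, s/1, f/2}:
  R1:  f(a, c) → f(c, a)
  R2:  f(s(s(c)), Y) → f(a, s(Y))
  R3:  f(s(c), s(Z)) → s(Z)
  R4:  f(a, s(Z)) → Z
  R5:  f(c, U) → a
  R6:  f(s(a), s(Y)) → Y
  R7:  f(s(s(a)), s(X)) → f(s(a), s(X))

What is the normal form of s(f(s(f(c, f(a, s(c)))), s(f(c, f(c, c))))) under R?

1. s(f(s(f(c, f(a, s(c)))), s(f(c, f(c, c)))))  →  s(f(s(a), s(f(c, f(c, c)))))   [R5 at 1.1.1]
2. s(f(s(a), s(f(c, f(c, c)))))  →  s(f(c, f(c, c)))   [R6 at 1]
3. s(f(c, f(c, c)))  →  s(a)   [R5 at 1]

s(a)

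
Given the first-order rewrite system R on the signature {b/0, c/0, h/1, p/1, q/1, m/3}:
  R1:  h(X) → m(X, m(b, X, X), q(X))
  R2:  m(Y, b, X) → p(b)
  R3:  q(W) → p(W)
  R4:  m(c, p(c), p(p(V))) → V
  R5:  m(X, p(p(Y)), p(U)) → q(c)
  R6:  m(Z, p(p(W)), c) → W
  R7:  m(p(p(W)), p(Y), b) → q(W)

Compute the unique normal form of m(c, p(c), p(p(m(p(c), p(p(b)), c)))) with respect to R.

b

1. m(c, p(c), p(p(m(p(c), p(p(b)), c))))  →  m(p(c), p(p(b)), c)   [R4 at ε]
2. m(p(c), p(p(b)), c)  →  b   [R6 at ε]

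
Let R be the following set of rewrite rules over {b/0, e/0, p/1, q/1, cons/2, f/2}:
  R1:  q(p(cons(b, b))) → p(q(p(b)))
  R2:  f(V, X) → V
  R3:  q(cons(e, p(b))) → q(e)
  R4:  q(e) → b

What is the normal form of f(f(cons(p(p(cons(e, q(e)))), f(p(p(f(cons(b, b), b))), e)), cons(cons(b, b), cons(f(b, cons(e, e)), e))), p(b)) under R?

1. f(f(cons(p(p(cons(e, q(e)))), f(p(p(f(cons(b, b), b))), e)), cons(cons(b, b), cons(f(b, cons(e, e)), e))), p(b))  →  f(cons(p(p(cons(e, q(e)))), f(p(p(f(cons(b, b), b))), e)), cons(cons(b, b), cons(f(b, cons(e, e)), e)))   [R2 at ε]
2. f(cons(p(p(cons(e, q(e)))), f(p(p(f(cons(b, b), b))), e)), cons(cons(b, b), cons(f(b, cons(e, e)), e)))  →  cons(p(p(cons(e, q(e)))), f(p(p(f(cons(b, b), b))), e))   [R2 at ε]
3. cons(p(p(cons(e, q(e)))), f(p(p(f(cons(b, b), b))), e))  →  cons(p(p(cons(e, b))), f(p(p(f(cons(b, b), b))), e))   [R4 at 1.1.1.2]
4. cons(p(p(cons(e, b))), f(p(p(f(cons(b, b), b))), e))  →  cons(p(p(cons(e, b))), p(p(f(cons(b, b), b))))   [R2 at 2]
5. cons(p(p(cons(e, b))), p(p(f(cons(b, b), b))))  →  cons(p(p(cons(e, b))), p(p(cons(b, b))))   [R2 at 2.1.1]

cons(p(p(cons(e, b))), p(p(cons(b, b))))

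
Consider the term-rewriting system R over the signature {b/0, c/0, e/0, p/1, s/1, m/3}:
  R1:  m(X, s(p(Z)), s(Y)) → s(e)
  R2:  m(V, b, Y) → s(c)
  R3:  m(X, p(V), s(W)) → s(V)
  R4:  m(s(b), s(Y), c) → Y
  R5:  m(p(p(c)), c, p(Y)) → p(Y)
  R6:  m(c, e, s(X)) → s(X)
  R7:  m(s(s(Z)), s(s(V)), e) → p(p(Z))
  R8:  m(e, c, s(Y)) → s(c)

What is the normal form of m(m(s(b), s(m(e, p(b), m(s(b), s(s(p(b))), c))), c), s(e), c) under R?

e

1. m(m(s(b), s(m(e, p(b), m(s(b), s(s(p(b))), c))), c), s(e), c)  →  m(m(e, p(b), m(s(b), s(s(p(b))), c)), s(e), c)   [R4 at 1]
2. m(m(e, p(b), m(s(b), s(s(p(b))), c)), s(e), c)  →  m(m(e, p(b), s(p(b))), s(e), c)   [R4 at 1.3]
3. m(m(e, p(b), s(p(b))), s(e), c)  →  m(s(b), s(e), c)   [R3 at 1]
4. m(s(b), s(e), c)  →  e   [R4 at ε]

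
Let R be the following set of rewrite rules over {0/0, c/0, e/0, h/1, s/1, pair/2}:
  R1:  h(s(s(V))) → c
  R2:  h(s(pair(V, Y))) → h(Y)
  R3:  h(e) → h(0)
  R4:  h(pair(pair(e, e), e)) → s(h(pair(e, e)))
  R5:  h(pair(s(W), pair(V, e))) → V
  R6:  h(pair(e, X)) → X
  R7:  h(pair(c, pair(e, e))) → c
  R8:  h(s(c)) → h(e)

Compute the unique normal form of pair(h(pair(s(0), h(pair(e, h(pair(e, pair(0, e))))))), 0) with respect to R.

pair(0, 0)

1. pair(h(pair(s(0), h(pair(e, h(pair(e, pair(0, e))))))), 0)  →  pair(h(pair(s(0), h(pair(e, pair(0, e))))), 0)   [R6 at 1.1.2]
2. pair(h(pair(s(0), h(pair(e, pair(0, e))))), 0)  →  pair(h(pair(s(0), pair(0, e))), 0)   [R6 at 1.1.2]
3. pair(h(pair(s(0), pair(0, e))), 0)  →  pair(0, 0)   [R5 at 1]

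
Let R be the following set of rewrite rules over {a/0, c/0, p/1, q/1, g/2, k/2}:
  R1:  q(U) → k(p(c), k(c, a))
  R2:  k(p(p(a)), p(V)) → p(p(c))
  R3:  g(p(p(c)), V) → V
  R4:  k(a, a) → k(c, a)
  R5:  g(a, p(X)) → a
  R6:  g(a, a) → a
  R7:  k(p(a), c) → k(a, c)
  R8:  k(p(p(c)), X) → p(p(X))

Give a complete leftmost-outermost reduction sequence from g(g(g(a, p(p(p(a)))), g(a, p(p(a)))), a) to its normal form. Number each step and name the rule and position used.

a

1. g(g(g(a, p(p(p(a)))), g(a, p(p(a)))), a)  →  g(g(a, g(a, p(p(a)))), a)   [R5 at 1.1]
2. g(g(a, g(a, p(p(a)))), a)  →  g(g(a, a), a)   [R5 at 1.2]
3. g(g(a, a), a)  →  g(a, a)   [R6 at 1]
4. g(a, a)  →  a   [R6 at ε]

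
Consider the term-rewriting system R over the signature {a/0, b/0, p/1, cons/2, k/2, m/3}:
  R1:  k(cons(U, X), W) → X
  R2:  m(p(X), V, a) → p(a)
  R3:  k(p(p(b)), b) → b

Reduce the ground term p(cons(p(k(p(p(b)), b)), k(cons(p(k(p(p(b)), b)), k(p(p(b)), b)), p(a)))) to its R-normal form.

1. p(cons(p(k(p(p(b)), b)), k(cons(p(k(p(p(b)), b)), k(p(p(b)), b)), p(a))))  →  p(cons(p(b), k(cons(p(k(p(p(b)), b)), k(p(p(b)), b)), p(a))))   [R3 at 1.1.1]
2. p(cons(p(b), k(cons(p(k(p(p(b)), b)), k(p(p(b)), b)), p(a))))  →  p(cons(p(b), k(p(p(b)), b)))   [R1 at 1.2]
3. p(cons(p(b), k(p(p(b)), b)))  →  p(cons(p(b), b))   [R3 at 1.2]

p(cons(p(b), b))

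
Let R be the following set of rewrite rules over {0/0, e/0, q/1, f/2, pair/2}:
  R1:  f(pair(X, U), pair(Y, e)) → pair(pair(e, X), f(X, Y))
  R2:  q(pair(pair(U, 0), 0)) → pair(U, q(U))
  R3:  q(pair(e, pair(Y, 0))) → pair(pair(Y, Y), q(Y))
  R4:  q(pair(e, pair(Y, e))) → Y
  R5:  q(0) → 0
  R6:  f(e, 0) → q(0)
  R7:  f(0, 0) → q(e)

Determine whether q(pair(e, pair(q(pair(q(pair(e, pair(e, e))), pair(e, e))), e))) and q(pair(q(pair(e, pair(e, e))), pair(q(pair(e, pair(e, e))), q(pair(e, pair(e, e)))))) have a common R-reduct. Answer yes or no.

yes — NF(t₁) = e, NF(t₂) = e

Reduce t₁ = q(pair(e, pair(q(pair(q(pair(e, pair(e, e))), pair(e, e))), e))):
1. q(pair(e, pair(q(pair(q(pair(e, pair(e, e))), pair(e, e))), e)))  →  q(pair(q(pair(e, pair(e, e))), pair(e, e)))   [R4 at ε]
2. q(pair(q(pair(e, pair(e, e))), pair(e, e)))  →  q(pair(e, pair(e, e)))   [R4 at 1.1]
3. q(pair(e, pair(e, e)))  →  e   [R4 at ε]

Reduce t₂ = q(pair(q(pair(e, pair(e, e))), pair(q(pair(e, pair(e, e))), q(pair(e, pair(e, e)))))):
1. q(pair(q(pair(e, pair(e, e))), pair(q(pair(e, pair(e, e))), q(pair(e, pair(e, e))))))  →  q(pair(e, pair(q(pair(e, pair(e, e))), q(pair(e, pair(e, e))))))   [R4 at 1.1]
2. q(pair(e, pair(q(pair(e, pair(e, e))), q(pair(e, pair(e, e))))))  →  q(pair(e, pair(e, q(pair(e, pair(e, e))))))   [R4 at 1.2.1]
3. q(pair(e, pair(e, q(pair(e, pair(e, e))))))  →  q(pair(e, pair(e, e)))   [R4 at 1.2.2]
4. q(pair(e, pair(e, e)))  →  e   [R4 at ε]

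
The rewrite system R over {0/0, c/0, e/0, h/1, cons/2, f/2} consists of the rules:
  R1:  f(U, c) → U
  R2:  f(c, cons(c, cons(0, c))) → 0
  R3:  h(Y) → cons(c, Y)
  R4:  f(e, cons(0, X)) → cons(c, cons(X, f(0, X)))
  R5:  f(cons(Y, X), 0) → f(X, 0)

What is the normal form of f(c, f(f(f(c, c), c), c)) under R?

1. f(c, f(f(f(c, c), c), c))  →  f(c, f(f(c, c), c))   [R1 at 2]
2. f(c, f(f(c, c), c))  →  f(c, f(c, c))   [R1 at 2]
3. f(c, f(c, c))  →  f(c, c)   [R1 at 2]
4. f(c, c)  →  c   [R1 at ε]

c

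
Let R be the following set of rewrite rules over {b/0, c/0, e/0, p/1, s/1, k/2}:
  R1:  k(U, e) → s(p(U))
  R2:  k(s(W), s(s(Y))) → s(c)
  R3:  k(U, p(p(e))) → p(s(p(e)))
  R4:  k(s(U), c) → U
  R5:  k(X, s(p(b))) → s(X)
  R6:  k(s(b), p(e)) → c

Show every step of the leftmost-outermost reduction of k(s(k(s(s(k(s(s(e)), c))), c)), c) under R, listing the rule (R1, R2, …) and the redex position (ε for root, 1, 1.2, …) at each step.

1. k(s(k(s(s(k(s(s(e)), c))), c)), c)  →  k(s(s(k(s(s(e)), c))), c)   [R4 at ε]
2. k(s(s(k(s(s(e)), c))), c)  →  s(k(s(s(e)), c))   [R4 at ε]
3. s(k(s(s(e)), c))  →  s(s(e))   [R4 at 1]

s(s(e))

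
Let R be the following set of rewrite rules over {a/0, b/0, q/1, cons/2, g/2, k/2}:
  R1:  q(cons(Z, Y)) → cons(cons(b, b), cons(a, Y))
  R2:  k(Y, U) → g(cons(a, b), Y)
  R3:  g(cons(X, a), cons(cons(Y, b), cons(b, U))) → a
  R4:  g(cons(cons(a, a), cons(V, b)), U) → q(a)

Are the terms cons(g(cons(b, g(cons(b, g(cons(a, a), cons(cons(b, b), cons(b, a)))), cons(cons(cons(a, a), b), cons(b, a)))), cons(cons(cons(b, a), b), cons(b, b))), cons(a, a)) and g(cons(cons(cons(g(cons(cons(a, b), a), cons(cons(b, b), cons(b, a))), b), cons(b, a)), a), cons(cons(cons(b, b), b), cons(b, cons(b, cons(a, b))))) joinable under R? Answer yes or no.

no — NF(t₁) = cons(a, cons(a, a)), NF(t₂) = a

Reduce t₁ = cons(g(cons(b, g(cons(b, g(cons(a, a), cons(cons(b, b), cons(b, a)))), cons(cons(cons(a, a), b), cons(b, a)))), cons(cons(cons(b, a), b), cons(b, b))), cons(a, a)):
1. cons(g(cons(b, g(cons(b, g(cons(a, a), cons(cons(b, b), cons(b, a)))), cons(cons(cons(a, a), b), cons(b, a)))), cons(cons(cons(b, a), b), cons(b, b))), cons(a, a))  →  cons(g(cons(b, g(cons(b, a), cons(cons(cons(a, a), b), cons(b, a)))), cons(cons(cons(b, a), b), cons(b, b))), cons(a, a))   [R3 at 1.1.2.1.2]
2. cons(g(cons(b, g(cons(b, a), cons(cons(cons(a, a), b), cons(b, a)))), cons(cons(cons(b, a), b), cons(b, b))), cons(a, a))  →  cons(g(cons(b, a), cons(cons(cons(b, a), b), cons(b, b))), cons(a, a))   [R3 at 1.1.2]
3. cons(g(cons(b, a), cons(cons(cons(b, a), b), cons(b, b))), cons(a, a))  →  cons(a, cons(a, a))   [R3 at 1]

Reduce t₂ = g(cons(cons(cons(g(cons(cons(a, b), a), cons(cons(b, b), cons(b, a))), b), cons(b, a)), a), cons(cons(cons(b, b), b), cons(b, cons(b, cons(a, b))))):
1. g(cons(cons(cons(g(cons(cons(a, b), a), cons(cons(b, b), cons(b, a))), b), cons(b, a)), a), cons(cons(cons(b, b), b), cons(b, cons(b, cons(a, b)))))  →  a   [R3 at ε]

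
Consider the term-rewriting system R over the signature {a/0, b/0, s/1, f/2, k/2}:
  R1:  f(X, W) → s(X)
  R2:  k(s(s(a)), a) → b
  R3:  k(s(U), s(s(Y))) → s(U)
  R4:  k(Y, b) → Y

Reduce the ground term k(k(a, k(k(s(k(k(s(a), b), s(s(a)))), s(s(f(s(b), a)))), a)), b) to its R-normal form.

1. k(k(a, k(k(s(k(k(s(a), b), s(s(a)))), s(s(f(s(b), a)))), a)), b)  →  k(a, k(k(s(k(k(s(a), b), s(s(a)))), s(s(f(s(b), a)))), a))   [R4 at ε]
2. k(a, k(k(s(k(k(s(a), b), s(s(a)))), s(s(f(s(b), a)))), a))  →  k(a, k(s(k(k(s(a), b), s(s(a)))), a))   [R3 at 2.1]
3. k(a, k(s(k(k(s(a), b), s(s(a)))), a))  →  k(a, k(s(k(s(a), s(s(a)))), a))   [R4 at 2.1.1.1]
4. k(a, k(s(k(s(a), s(s(a)))), a))  →  k(a, k(s(s(a)), a))   [R3 at 2.1.1]
5. k(a, k(s(s(a)), a))  →  k(a, b)   [R2 at 2]
6. k(a, b)  →  a   [R4 at ε]

a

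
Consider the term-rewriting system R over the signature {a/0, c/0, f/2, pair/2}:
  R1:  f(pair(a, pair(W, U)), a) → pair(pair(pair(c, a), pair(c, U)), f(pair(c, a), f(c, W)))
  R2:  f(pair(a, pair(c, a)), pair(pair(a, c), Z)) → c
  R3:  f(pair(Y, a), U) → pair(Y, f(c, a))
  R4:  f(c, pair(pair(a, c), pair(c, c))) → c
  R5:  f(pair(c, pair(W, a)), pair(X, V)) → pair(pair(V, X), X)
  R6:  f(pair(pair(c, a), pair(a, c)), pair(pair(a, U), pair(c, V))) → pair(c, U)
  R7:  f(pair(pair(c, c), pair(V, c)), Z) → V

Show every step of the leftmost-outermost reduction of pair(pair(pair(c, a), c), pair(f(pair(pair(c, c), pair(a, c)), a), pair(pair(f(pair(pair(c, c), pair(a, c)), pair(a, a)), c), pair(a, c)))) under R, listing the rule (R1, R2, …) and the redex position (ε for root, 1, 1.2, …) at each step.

pair(pair(pair(c, a), c), pair(a, pair(pair(a, c), pair(a, c))))

1. pair(pair(pair(c, a), c), pair(f(pair(pair(c, c), pair(a, c)), a), pair(pair(f(pair(pair(c, c), pair(a, c)), pair(a, a)), c), pair(a, c))))  →  pair(pair(pair(c, a), c), pair(a, pair(pair(f(pair(pair(c, c), pair(a, c)), pair(a, a)), c), pair(a, c))))   [R7 at 2.1]
2. pair(pair(pair(c, a), c), pair(a, pair(pair(f(pair(pair(c, c), pair(a, c)), pair(a, a)), c), pair(a, c))))  →  pair(pair(pair(c, a), c), pair(a, pair(pair(a, c), pair(a, c))))   [R7 at 2.2.1.1]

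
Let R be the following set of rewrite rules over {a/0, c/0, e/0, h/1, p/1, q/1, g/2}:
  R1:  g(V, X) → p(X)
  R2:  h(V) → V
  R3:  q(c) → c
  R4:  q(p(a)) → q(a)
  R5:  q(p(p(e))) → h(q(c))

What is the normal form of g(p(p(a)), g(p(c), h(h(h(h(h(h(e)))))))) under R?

1. g(p(p(a)), g(p(c), h(h(h(h(h(h(e))))))))  →  p(g(p(c), h(h(h(h(h(h(e))))))))   [R1 at ε]
2. p(g(p(c), h(h(h(h(h(h(e))))))))  →  p(p(h(h(h(h(h(h(e))))))))   [R1 at 1]
3. p(p(h(h(h(h(h(h(e))))))))  →  p(p(h(h(h(h(h(e)))))))   [R2 at 1.1]
4. p(p(h(h(h(h(h(e)))))))  →  p(p(h(h(h(h(e))))))   [R2 at 1.1]
5. p(p(h(h(h(h(e))))))  →  p(p(h(h(h(e)))))   [R2 at 1.1]
6. p(p(h(h(h(e)))))  →  p(p(h(h(e))))   [R2 at 1.1]
7. p(p(h(h(e))))  →  p(p(h(e)))   [R2 at 1.1]
8. p(p(h(e)))  →  p(p(e))   [R2 at 1.1]

p(p(e))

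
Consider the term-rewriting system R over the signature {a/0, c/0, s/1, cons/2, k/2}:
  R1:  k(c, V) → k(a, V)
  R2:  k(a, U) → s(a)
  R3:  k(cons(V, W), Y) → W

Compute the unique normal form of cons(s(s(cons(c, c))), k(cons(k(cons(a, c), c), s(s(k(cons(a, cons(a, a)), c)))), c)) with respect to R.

cons(s(s(cons(c, c))), s(s(cons(a, a))))

1. cons(s(s(cons(c, c))), k(cons(k(cons(a, c), c), s(s(k(cons(a, cons(a, a)), c)))), c))  →  cons(s(s(cons(c, c))), s(s(k(cons(a, cons(a, a)), c))))   [R3 at 2]
2. cons(s(s(cons(c, c))), s(s(k(cons(a, cons(a, a)), c))))  →  cons(s(s(cons(c, c))), s(s(cons(a, a))))   [R3 at 2.1.1]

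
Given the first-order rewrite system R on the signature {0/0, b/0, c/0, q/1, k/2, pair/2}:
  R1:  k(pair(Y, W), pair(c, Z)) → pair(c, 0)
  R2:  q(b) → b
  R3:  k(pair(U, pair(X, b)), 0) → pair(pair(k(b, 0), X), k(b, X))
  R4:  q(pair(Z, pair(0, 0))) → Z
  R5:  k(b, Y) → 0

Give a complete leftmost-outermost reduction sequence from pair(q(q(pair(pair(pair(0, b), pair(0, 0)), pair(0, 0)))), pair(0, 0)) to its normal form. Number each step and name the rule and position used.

1. pair(q(q(pair(pair(pair(0, b), pair(0, 0)), pair(0, 0)))), pair(0, 0))  →  pair(q(pair(pair(0, b), pair(0, 0))), pair(0, 0))   [R4 at 1.1]
2. pair(q(pair(pair(0, b), pair(0, 0))), pair(0, 0))  →  pair(pair(0, b), pair(0, 0))   [R4 at 1]

pair(pair(0, b), pair(0, 0))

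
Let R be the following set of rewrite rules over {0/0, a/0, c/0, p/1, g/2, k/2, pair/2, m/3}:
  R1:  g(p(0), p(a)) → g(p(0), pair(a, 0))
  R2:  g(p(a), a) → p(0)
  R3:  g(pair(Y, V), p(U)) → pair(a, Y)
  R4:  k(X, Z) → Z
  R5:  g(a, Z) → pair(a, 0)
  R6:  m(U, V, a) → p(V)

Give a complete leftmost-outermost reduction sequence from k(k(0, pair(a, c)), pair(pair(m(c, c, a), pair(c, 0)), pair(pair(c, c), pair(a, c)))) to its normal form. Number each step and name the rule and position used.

1. k(k(0, pair(a, c)), pair(pair(m(c, c, a), pair(c, 0)), pair(pair(c, c), pair(a, c))))  →  pair(pair(m(c, c, a), pair(c, 0)), pair(pair(c, c), pair(a, c)))   [R4 at ε]
2. pair(pair(m(c, c, a), pair(c, 0)), pair(pair(c, c), pair(a, c)))  →  pair(pair(p(c), pair(c, 0)), pair(pair(c, c), pair(a, c)))   [R6 at 1.1]

pair(pair(p(c), pair(c, 0)), pair(pair(c, c), pair(a, c)))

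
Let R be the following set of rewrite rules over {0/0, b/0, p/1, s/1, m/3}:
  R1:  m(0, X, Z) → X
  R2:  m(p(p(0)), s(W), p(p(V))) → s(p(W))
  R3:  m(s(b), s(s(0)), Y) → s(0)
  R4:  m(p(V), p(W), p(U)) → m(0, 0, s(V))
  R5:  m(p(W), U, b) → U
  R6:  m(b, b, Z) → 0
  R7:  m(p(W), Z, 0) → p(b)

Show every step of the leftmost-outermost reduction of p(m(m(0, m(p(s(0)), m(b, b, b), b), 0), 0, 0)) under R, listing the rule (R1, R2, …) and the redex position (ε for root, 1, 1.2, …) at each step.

p(0)

1. p(m(m(0, m(p(s(0)), m(b, b, b), b), 0), 0, 0))  →  p(m(m(p(s(0)), m(b, b, b), b), 0, 0))   [R1 at 1.1]
2. p(m(m(p(s(0)), m(b, b, b), b), 0, 0))  →  p(m(m(b, b, b), 0, 0))   [R5 at 1.1]
3. p(m(m(b, b, b), 0, 0))  →  p(m(0, 0, 0))   [R6 at 1.1]
4. p(m(0, 0, 0))  →  p(0)   [R1 at 1]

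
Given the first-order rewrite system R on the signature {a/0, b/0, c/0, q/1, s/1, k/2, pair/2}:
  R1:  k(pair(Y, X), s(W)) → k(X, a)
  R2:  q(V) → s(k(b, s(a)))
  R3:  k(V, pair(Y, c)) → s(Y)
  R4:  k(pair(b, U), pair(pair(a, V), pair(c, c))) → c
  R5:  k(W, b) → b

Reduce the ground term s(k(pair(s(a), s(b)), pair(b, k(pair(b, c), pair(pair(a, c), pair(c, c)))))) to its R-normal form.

s(s(b))

1. s(k(pair(s(a), s(b)), pair(b, k(pair(b, c), pair(pair(a, c), pair(c, c))))))  →  s(k(pair(s(a), s(b)), pair(b, c)))   [R4 at 1.2.2]
2. s(k(pair(s(a), s(b)), pair(b, c)))  →  s(s(b))   [R3 at 1]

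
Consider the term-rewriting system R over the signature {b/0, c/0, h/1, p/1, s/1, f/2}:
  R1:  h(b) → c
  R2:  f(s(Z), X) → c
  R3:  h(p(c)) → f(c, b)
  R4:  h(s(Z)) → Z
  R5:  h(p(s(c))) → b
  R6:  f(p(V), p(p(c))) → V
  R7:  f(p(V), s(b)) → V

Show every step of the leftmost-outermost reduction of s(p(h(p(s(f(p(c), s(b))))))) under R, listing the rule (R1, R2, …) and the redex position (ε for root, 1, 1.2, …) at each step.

s(p(b))

1. s(p(h(p(s(f(p(c), s(b)))))))  →  s(p(h(p(s(c)))))   [R7 at 1.1.1.1.1]
2. s(p(h(p(s(c)))))  →  s(p(b))   [R5 at 1.1]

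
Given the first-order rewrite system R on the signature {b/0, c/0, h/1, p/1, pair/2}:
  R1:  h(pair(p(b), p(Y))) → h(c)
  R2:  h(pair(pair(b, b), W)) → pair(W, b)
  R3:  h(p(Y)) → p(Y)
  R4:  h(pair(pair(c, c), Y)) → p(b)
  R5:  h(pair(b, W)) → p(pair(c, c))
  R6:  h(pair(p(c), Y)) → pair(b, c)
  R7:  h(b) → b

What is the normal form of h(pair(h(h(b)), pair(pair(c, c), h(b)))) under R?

p(pair(c, c))

1. h(pair(h(h(b)), pair(pair(c, c), h(b))))  →  h(pair(h(b), pair(pair(c, c), h(b))))   [R7 at 1.1.1]
2. h(pair(h(b), pair(pair(c, c), h(b))))  →  h(pair(b, pair(pair(c, c), h(b))))   [R7 at 1.1]
3. h(pair(b, pair(pair(c, c), h(b))))  →  p(pair(c, c))   [R5 at ε]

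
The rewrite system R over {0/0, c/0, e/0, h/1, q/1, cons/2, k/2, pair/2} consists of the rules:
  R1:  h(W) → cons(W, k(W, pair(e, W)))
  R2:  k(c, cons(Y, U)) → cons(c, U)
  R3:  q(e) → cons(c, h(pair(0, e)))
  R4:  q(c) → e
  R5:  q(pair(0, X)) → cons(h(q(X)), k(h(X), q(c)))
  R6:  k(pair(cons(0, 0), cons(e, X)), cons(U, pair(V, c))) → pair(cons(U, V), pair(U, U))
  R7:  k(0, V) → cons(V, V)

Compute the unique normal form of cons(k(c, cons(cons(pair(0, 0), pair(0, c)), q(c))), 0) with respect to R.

cons(cons(c, e), 0)

1. cons(k(c, cons(cons(pair(0, 0), pair(0, c)), q(c))), 0)  →  cons(cons(c, q(c)), 0)   [R2 at 1]
2. cons(cons(c, q(c)), 0)  →  cons(cons(c, e), 0)   [R4 at 1.2]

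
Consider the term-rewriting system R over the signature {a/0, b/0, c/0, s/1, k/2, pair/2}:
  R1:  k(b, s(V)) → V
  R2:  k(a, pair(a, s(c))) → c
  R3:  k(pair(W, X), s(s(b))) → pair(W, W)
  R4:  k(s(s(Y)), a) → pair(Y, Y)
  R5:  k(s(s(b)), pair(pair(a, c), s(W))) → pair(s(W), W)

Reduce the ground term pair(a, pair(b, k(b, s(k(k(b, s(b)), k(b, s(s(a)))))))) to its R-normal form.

1. pair(a, pair(b, k(b, s(k(k(b, s(b)), k(b, s(s(a))))))))  →  pair(a, pair(b, k(k(b, s(b)), k(b, s(s(a))))))   [R1 at 2.2]
2. pair(a, pair(b, k(k(b, s(b)), k(b, s(s(a))))))  →  pair(a, pair(b, k(b, k(b, s(s(a))))))   [R1 at 2.2.1]
3. pair(a, pair(b, k(b, k(b, s(s(a))))))  →  pair(a, pair(b, k(b, s(a))))   [R1 at 2.2.2]
4. pair(a, pair(b, k(b, s(a))))  →  pair(a, pair(b, a))   [R1 at 2.2]

pair(a, pair(b, a))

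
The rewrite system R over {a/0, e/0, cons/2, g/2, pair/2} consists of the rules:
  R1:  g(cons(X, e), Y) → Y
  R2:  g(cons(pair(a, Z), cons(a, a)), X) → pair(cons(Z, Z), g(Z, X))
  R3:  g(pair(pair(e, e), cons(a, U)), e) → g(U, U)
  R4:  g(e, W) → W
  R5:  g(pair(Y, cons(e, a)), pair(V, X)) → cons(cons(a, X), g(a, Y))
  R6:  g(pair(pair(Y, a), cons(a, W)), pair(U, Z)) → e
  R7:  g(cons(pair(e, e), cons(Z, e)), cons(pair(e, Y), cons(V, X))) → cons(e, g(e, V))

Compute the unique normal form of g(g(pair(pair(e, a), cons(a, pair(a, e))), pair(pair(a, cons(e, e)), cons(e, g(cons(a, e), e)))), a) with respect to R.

1. g(g(pair(pair(e, a), cons(a, pair(a, e))), pair(pair(a, cons(e, e)), cons(e, g(cons(a, e), e)))), a)  →  g(e, a)   [R6 at 1]
2. g(e, a)  →  a   [R4 at ε]

a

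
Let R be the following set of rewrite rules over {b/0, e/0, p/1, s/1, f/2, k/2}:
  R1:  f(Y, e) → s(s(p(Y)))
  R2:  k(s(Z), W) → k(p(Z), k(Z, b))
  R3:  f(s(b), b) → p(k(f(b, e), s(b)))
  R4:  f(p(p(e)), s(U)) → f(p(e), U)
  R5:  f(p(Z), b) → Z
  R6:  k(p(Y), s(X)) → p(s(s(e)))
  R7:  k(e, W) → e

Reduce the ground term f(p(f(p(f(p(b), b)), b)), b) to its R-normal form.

b

1. f(p(f(p(f(p(b), b)), b)), b)  →  f(p(f(p(b), b)), b)   [R5 at ε]
2. f(p(f(p(b), b)), b)  →  f(p(b), b)   [R5 at ε]
3. f(p(b), b)  →  b   [R5 at ε]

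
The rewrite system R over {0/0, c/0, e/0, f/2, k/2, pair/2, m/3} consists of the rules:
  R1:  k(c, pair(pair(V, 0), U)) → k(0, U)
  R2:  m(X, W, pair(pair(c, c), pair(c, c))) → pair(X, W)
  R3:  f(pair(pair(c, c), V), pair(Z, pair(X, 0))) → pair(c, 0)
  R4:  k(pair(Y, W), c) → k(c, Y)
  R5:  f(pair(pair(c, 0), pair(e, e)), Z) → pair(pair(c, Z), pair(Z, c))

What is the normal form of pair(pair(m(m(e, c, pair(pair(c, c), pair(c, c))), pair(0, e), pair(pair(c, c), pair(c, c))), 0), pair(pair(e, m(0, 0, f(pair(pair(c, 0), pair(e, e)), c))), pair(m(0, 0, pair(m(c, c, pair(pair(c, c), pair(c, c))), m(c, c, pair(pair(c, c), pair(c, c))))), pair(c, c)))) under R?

pair(pair(pair(pair(e, c), pair(0, e)), 0), pair(pair(e, pair(0, 0)), pair(pair(0, 0), pair(c, c))))

1. pair(pair(m(m(e, c, pair(pair(c, c), pair(c, c))), pair(0, e), pair(pair(c, c), pair(c, c))), 0), pair(pair(e, m(0, 0, f(pair(pair(c, 0), pair(e, e)), c))), pair(m(0, 0, pair(m(c, c, pair(pair(c, c), pair(c, c))), m(c, c, pair(pair(c, c), pair(c, c))))), pair(c, c))))  →  pair(pair(pair(m(e, c, pair(pair(c, c), pair(c, c))), pair(0, e)), 0), pair(pair(e, m(0, 0, f(pair(pair(c, 0), pair(e, e)), c))), pair(m(0, 0, pair(m(c, c, pair(pair(c, c), pair(c, c))), m(c, c, pair(pair(c, c), pair(c, c))))), pair(c, c))))   [R2 at 1.1]
2. pair(pair(pair(m(e, c, pair(pair(c, c), pair(c, c))), pair(0, e)), 0), pair(pair(e, m(0, 0, f(pair(pair(c, 0), pair(e, e)), c))), pair(m(0, 0, pair(m(c, c, pair(pair(c, c), pair(c, c))), m(c, c, pair(pair(c, c), pair(c, c))))), pair(c, c))))  →  pair(pair(pair(pair(e, c), pair(0, e)), 0), pair(pair(e, m(0, 0, f(pair(pair(c, 0), pair(e, e)), c))), pair(m(0, 0, pair(m(c, c, pair(pair(c, c), pair(c, c))), m(c, c, pair(pair(c, c), pair(c, c))))), pair(c, c))))   [R2 at 1.1.1]
3. pair(pair(pair(pair(e, c), pair(0, e)), 0), pair(pair(e, m(0, 0, f(pair(pair(c, 0), pair(e, e)), c))), pair(m(0, 0, pair(m(c, c, pair(pair(c, c), pair(c, c))), m(c, c, pair(pair(c, c), pair(c, c))))), pair(c, c))))  →  pair(pair(pair(pair(e, c), pair(0, e)), 0), pair(pair(e, m(0, 0, pair(pair(c, c), pair(c, c)))), pair(m(0, 0, pair(m(c, c, pair(pair(c, c), pair(c, c))), m(c, c, pair(pair(c, c), pair(c, c))))), pair(c, c))))   [R5 at 2.1.2.3]
4. pair(pair(pair(pair(e, c), pair(0, e)), 0), pair(pair(e, m(0, 0, pair(pair(c, c), pair(c, c)))), pair(m(0, 0, pair(m(c, c, pair(pair(c, c), pair(c, c))), m(c, c, pair(pair(c, c), pair(c, c))))), pair(c, c))))  →  pair(pair(pair(pair(e, c), pair(0, e)), 0), pair(pair(e, pair(0, 0)), pair(m(0, 0, pair(m(c, c, pair(pair(c, c), pair(c, c))), m(c, c, pair(pair(c, c), pair(c, c))))), pair(c, c))))   [R2 at 2.1.2]
5. pair(pair(pair(pair(e, c), pair(0, e)), 0), pair(pair(e, pair(0, 0)), pair(m(0, 0, pair(m(c, c, pair(pair(c, c), pair(c, c))), m(c, c, pair(pair(c, c), pair(c, c))))), pair(c, c))))  →  pair(pair(pair(pair(e, c), pair(0, e)), 0), pair(pair(e, pair(0, 0)), pair(m(0, 0, pair(pair(c, c), m(c, c, pair(pair(c, c), pair(c, c))))), pair(c, c))))   [R2 at 2.2.1.3.1]
6. pair(pair(pair(pair(e, c), pair(0, e)), 0), pair(pair(e, pair(0, 0)), pair(m(0, 0, pair(pair(c, c), m(c, c, pair(pair(c, c), pair(c, c))))), pair(c, c))))  →  pair(pair(pair(pair(e, c), pair(0, e)), 0), pair(pair(e, pair(0, 0)), pair(m(0, 0, pair(pair(c, c), pair(c, c))), pair(c, c))))   [R2 at 2.2.1.3.2]
7. pair(pair(pair(pair(e, c), pair(0, e)), 0), pair(pair(e, pair(0, 0)), pair(m(0, 0, pair(pair(c, c), pair(c, c))), pair(c, c))))  →  pair(pair(pair(pair(e, c), pair(0, e)), 0), pair(pair(e, pair(0, 0)), pair(pair(0, 0), pair(c, c))))   [R2 at 2.2.1]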